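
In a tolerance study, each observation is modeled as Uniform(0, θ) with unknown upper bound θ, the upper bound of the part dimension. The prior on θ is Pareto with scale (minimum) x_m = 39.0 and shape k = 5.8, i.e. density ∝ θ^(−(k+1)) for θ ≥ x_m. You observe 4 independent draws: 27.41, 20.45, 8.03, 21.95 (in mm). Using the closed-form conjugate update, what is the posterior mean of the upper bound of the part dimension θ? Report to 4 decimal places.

43.4318

A Pareto(scale x_m, shape k) prior on the upper bound θ of Uniform(0, θ) is conjugate: posterior is Pareto(max(x_m, max xᵢ), k + n).
Sample maximum = 27.41; prior scale x_m = 39.0 → posterior scale = max = 39.00.
Posterior shape = 5.8 + 4 = 9.8.
E[θ|data] = k·x_m/(k−1) = 9.8·39.00/8.8 = 43.4318.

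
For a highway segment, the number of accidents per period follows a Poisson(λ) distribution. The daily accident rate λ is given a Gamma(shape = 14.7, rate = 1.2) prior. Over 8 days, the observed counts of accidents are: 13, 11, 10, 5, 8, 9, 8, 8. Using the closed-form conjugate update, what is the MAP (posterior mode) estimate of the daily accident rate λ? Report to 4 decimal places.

With a Gamma(shape α, rate β) prior, the Poisson likelihood is conjugate: the posterior is Gamma(α + ΣXᵢ, β + n).
Sum of counts S = 72 over n = 8 days.
Posterior: Gamma(α+S, β+n) = Gamma(14.7+72, 1.2+8) = Gamma(86.7, 9.2).
Mode of Gamma(α,β) for α≥1 is (α−1)/β = 85.7/9.2 = 9.3152.

9.3152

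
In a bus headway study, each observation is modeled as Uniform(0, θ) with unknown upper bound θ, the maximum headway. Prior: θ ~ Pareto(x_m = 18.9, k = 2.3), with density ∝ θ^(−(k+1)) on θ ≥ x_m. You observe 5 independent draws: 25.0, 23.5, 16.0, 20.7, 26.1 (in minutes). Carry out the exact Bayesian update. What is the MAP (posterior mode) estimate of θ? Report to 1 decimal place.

A Pareto(scale x_m, shape k) prior on the upper bound θ of Uniform(0, θ) is conjugate: posterior is Pareto(max(x_m, max xᵢ), k + n).
Sample maximum = 26.1; prior scale x_m = 18.9 → posterior scale = max = 26.1.
Posterior shape = 2.3 + 5 = 7.3.
The Pareto density is decreasing on [x_m, ∞), so the mode is x_m = 26.1.

26.1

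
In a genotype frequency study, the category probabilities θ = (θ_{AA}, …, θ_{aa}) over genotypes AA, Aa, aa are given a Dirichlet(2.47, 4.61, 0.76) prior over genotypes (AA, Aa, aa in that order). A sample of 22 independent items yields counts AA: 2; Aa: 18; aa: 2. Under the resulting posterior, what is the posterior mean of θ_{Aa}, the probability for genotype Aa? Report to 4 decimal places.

The Dirichlet prior is conjugate to the Multinomial likelihood: each posterior αⱼ = prior αⱼ + observed count nⱼ.
Posterior concentration: (4.47, 22.61, 2.76), total = 29.84.
E[θ_{Aa}|data] = α_{Aa}/Σα = 22.61/29.84 = 0.7577.

0.7577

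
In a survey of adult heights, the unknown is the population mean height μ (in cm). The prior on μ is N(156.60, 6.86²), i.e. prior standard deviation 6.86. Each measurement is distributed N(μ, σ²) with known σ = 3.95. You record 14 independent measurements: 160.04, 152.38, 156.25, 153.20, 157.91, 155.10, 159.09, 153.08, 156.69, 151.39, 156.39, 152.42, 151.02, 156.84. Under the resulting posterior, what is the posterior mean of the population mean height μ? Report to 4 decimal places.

For Normal data with known variance σ², a Normal(μ₀, σ₀²) prior on μ is conjugate. Posterior precision = 1/σ₀² + n/σ²; posterior mean is the precision-weighted average of μ₀ and x̄.
Σxᵢ = 160.04 + 152.38 + 156.25 + 153.20 + 157.91 + 155.10 + 159.09 + 153.08 + 156.69 + 151.39 + 156.39 + 152.42 + 151.02 + 156.84 = 2171.8, so n·x̄ = 2171.8.
σ₀² = 6.86² = 47.0596, σ² = 3.95² = 15.6025; σ² + n·σ₀² = 15.6025 + 14·47.0596 = 674.4369.
Posterior mean = (μ₀/σ₀² + n·x̄/σ²)/(1/σ₀² + n/σ²) = (σ²·μ₀ + σ₀²·n·x̄)/(σ² + n·σ₀²) = (15.6025·156.60 + 47.0596·2171.8)/674.4369 = 104647.39078/674.4369 = 155.1626.

155.1626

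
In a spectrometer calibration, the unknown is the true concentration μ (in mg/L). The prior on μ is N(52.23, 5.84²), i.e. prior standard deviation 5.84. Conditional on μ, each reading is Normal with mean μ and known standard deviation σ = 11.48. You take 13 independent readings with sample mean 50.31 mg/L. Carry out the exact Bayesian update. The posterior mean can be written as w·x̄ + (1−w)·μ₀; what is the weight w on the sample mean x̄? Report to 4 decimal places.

For Normal data with known variance σ², a Normal(μ₀, σ₀²) prior on μ is conjugate. Posterior precision = 1/σ₀² + n/σ²; posterior mean is the precision-weighted average of μ₀ and x̄.
σ₀² = 5.84² = 34.1056, σ² = 11.48² = 131.7904. Prior precision 1/σ₀² = 1/34.1056; data precision n/σ² = 13/131.7904.
w = (n/σ²)/(1/σ₀² + n/σ²) = n·σ₀²/(σ² + n·σ₀²) = 13·34.1056/(131.7904 + 13·34.1056) = 443.3728/575.1632 = 0.7709.

0.7709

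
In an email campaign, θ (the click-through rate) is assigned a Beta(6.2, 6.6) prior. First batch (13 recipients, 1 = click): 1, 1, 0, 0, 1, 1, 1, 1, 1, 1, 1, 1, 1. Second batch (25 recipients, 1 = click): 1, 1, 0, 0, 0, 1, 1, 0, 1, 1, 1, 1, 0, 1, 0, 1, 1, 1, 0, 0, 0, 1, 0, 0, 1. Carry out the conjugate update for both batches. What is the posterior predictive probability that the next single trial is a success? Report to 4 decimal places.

The Beta prior is conjugate to a Binomial/Bernoulli likelihood; the update adds successes to α and failures to β.
After batch 1: Beta(6.2+11, 6.6+2) = Beta(17.2, 8.6).
After batch 2: Beta(17.2+14, 8.6+11) = Beta(31.2, 19.6).
For a single future Bernoulli trial, P(success | data) = α/(α+β) = 0.6142.

0.6142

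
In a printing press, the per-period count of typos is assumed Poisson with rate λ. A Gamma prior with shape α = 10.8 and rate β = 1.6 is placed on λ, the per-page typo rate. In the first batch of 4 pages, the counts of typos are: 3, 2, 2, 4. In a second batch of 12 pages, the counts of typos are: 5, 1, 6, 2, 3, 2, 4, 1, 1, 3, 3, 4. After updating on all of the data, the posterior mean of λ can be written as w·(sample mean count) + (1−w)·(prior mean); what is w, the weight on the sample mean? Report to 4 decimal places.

0.9091

With a Gamma(shape α, rate β) prior, the Poisson likelihood is conjugate: the posterior is Gamma(α + ΣXᵢ, β + n).
Total number of pages: n = 4 + 12 = 16.
Posterior mean = (α₀+S)/(β₀+n) = [n/(β₀+n)]·(S/n) + [β₀/(β₀+n)]·(α₀/β₀), so only n and β₀ enter the weight.
Weight on data w = n/(β₀+n) = 16/(1.6+16) = 16/17.6 = 0.9091.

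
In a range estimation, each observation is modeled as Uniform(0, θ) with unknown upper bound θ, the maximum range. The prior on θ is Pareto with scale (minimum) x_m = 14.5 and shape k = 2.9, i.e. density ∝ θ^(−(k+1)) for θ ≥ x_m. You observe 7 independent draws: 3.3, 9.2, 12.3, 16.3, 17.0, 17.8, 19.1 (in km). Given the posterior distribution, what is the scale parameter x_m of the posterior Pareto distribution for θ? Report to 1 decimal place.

19.1

A Pareto(scale x_m, shape k) prior on the upper bound θ of Uniform(0, θ) is conjugate: posterior is Pareto(max(x_m, max xᵢ), k + n).
Sample maximum = 19.1; prior scale x_m = 14.5 → posterior scale = max = 19.1.
Posterior shape = 2.9 + 7 = 9.9.
Posterior scale x_m = 19.1.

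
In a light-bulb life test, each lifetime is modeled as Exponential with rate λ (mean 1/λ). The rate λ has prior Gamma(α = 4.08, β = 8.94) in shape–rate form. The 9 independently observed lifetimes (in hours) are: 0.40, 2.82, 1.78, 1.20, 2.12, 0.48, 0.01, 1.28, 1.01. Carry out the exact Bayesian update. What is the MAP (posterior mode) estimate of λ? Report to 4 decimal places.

With a Gamma(shape α, rate β) prior on the exponential rate λ, the posterior after n observations with total T = Σxᵢ is Gamma(α+n, β+T).
Sum of observations T = 11.10 hours; n = 9.
Posterior: Gamma(4.08+9, 8.94+11.10) = Gamma(13.08, 20.04).
Mode = (α−1)/β = 0.6028.

0.6028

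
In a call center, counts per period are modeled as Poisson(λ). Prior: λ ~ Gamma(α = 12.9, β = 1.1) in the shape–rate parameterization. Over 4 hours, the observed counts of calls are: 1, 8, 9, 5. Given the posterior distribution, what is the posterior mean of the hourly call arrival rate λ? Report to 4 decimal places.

With a Gamma(shape α, rate β) prior, the Poisson likelihood is conjugate: the posterior is Gamma(α + ΣXᵢ, β + n).
Sum of counts S = 23 over n = 4 hours.
Posterior: Gamma(α+S, β+n) = Gamma(12.9+23, 1.1+4) = Gamma(35.9, 5.1).
Posterior mean = α/β = 35.9/5.1 = 7.0392.

7.0392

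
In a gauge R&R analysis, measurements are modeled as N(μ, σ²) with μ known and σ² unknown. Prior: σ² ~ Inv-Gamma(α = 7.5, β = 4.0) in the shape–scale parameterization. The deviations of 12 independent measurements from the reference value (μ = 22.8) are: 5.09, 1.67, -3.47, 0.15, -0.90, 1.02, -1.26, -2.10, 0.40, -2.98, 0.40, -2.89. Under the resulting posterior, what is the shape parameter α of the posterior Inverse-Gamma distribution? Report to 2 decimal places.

13.50

With known mean μ and an Inverse-Gamma(α, β) prior on σ², the Normal likelihood is conjugate: posterior is Inv-Gamma(α + n/2, β + Σ(xᵢ−μ)²/2).
Σ(xᵢ−μ)² = (5.09)² + (1.67)² + (-3.47)² + (0.15)² + (-0.90)² + (1.02)² + (-1.26)² + (-2.10)² + (0.40)² + (-2.98)² + (0.40)² + (-2.89)² = 66.1609.
Posterior: Inv-Gamma(7.5 + 12/2, 4.0 + 66.1609/2) = Inv-Gamma(13.50, 37.08045).
Posterior α = 13.50.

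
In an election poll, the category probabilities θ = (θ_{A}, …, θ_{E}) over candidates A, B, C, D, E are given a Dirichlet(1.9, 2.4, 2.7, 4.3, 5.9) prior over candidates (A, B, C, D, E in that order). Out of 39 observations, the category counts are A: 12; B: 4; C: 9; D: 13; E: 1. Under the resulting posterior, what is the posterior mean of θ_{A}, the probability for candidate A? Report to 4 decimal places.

0.2473

The Dirichlet prior is conjugate to the Multinomial likelihood: each posterior αⱼ = prior αⱼ + observed count nⱼ.
Posterior concentration: (13.9, 6.4, 11.7, 17.3, 6.9), total = 56.2.
E[θ_{A}|data] = α_{A}/Σα = 13.9/56.2 = 0.2473.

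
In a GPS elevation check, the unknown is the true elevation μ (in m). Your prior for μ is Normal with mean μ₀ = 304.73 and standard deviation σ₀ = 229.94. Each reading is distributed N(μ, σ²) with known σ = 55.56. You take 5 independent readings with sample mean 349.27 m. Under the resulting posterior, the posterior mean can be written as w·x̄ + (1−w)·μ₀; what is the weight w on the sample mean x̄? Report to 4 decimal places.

0.9885

For Normal data with known variance σ², a Normal(μ₀, σ₀²) prior on μ is conjugate. Posterior precision = 1/σ₀² + n/σ²; posterior mean is the precision-weighted average of μ₀ and x̄.
σ₀² = 229.94² = 52872.4036, σ² = 55.56² = 3086.9136. Prior precision 1/σ₀² = 1/52872.4036; data precision n/σ² = 5/3086.9136.
w = (n/σ²)/(1/σ₀² + n/σ²) = n·σ₀²/(σ² + n·σ₀²) = 5·52872.4036/(3086.9136 + 5·52872.4036) = 264362.018/267448.9316 = 0.9885.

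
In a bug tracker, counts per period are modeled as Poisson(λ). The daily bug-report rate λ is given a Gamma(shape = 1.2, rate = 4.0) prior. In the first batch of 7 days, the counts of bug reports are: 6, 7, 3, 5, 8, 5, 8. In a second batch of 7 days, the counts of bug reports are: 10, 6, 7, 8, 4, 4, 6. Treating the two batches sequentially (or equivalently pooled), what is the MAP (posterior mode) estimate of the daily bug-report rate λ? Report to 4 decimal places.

With a Gamma(shape α, rate β) prior, the Poisson likelihood is conjugate: the posterior is Gamma(α + ΣXᵢ, β + n).
Batch 1: sum of counts S = 42 over n = 7 days.
After batch 1: Gamma(α+S, β+n) = Gamma(1.2+42, 4.0+7) = Gamma(43.2, 11.0).
Batch 2: sum of counts S = 45 over n = 7 days.
After batch 2: Gamma(α+S, β+n) = Gamma(43.2+45, 11.0+7) = Gamma(88.2, 18.0).
Mode of Gamma(α,β) for α≥1 is (α−1)/β = 87.2/18.0 = 4.8444.

4.8444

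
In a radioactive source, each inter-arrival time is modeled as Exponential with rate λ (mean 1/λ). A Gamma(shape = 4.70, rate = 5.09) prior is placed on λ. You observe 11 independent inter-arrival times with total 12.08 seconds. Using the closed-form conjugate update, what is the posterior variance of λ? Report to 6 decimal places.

0.053255

With a Gamma(shape α, rate β) prior on the exponential rate λ, the posterior after n observations with total T = Σxᵢ is Gamma(α+n, β+T).
Posterior: Gamma(4.70+11, 5.09+12.08) = Gamma(15.70, 17.17).
Var = α/β² = 0.053255.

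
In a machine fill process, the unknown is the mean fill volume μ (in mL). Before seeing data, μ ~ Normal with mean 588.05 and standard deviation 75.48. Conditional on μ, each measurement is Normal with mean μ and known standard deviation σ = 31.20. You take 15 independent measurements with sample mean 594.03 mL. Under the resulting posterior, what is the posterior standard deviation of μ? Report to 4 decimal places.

For Normal data with known variance σ², a Normal(μ₀, σ₀²) prior on μ is conjugate. Posterior precision = 1/σ₀² + n/σ²; posterior mean is the precision-weighted average of μ₀ and x̄.
σ₀² = 75.48² = 5697.2304, σ² = 31.20² = 973.44; σ² + n·σ₀² = 973.44 + 15·5697.2304 = 86431.896.
Posterior precision = 1/σ₀² + n/σ² = 1/5697.2304 + 15/973.44 = (σ² + n·σ₀²)/(σ₀²σ²) = 86431.896/(5697.2304·973.44); posterior variance σₙ² = σ₀²σ²/(σ² + n·σ₀²) = 5697.2304·973.44/86431.896 = 64.165108.
Posterior SD = √σₙ² = √(5697.2304·973.44/86431.896) = 8.0103.

8.0103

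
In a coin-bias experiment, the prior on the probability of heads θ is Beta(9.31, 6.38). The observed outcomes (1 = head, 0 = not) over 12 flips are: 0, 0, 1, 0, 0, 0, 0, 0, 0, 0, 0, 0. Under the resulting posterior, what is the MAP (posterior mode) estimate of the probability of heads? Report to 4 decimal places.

0.3624

The Beta prior is conjugate to a Binomial/Bernoulli likelihood; the update adds successes to α and failures to β.
Posterior: Beta(α+k, β+n−k) = Beta(9.31+1, 6.38+11) = Beta(10.31, 17.38).
Mode of Beta(a,b) for a,b>1 is (a−1)/(a+b−2) = 9.31/25.69 = 0.3624.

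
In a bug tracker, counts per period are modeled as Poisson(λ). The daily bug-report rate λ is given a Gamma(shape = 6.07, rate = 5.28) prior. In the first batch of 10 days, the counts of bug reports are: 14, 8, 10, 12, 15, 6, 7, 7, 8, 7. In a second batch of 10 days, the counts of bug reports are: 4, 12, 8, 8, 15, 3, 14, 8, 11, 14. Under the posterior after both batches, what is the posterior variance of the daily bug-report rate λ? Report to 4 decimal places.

With a Gamma(shape α, rate β) prior, the Poisson likelihood is conjugate: the posterior is Gamma(α + ΣXᵢ, β + n).
Batch 1: sum of counts S = 94 over n = 10 days.
After batch 1: Gamma(α+S, β+n) = Gamma(6.07+94, 5.28+10) = Gamma(100.07, 15.28).
Batch 2: sum of counts S = 97 over n = 10 days.
After batch 2: Gamma(α+S, β+n) = Gamma(100.07+97, 15.28+10) = Gamma(197.07, 25.28).
Var = α/β² = 197.07/25.28² = 0.3084.

0.3084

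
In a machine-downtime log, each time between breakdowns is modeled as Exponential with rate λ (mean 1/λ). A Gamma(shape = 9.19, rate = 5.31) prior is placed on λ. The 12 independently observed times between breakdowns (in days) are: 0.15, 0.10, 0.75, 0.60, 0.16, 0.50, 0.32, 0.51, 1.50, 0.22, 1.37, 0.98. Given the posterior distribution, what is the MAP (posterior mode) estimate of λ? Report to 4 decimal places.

1.6191

With a Gamma(shape α, rate β) prior on the exponential rate λ, the posterior after n observations with total T = Σxᵢ is Gamma(α+n, β+T).
Sum of observations T = 7.16 days; n = 12.
Posterior: Gamma(9.19+12, 5.31+7.16) = Gamma(21.19, 12.47).
Mode = (α−1)/β = 1.6191.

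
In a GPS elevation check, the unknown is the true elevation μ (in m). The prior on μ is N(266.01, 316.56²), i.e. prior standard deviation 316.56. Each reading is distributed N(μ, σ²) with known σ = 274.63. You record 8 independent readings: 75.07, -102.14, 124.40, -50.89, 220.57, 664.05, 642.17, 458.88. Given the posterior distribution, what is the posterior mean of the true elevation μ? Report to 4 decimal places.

For Normal data with known variance σ², a Normal(μ₀, σ₀²) prior on μ is conjugate. Posterior precision = 1/σ₀² + n/σ²; posterior mean is the precision-weighted average of μ₀ and x̄.
Σxᵢ = 75.07 + (-102.14) + 124.40 + (-50.89) + 220.57 + 664.05 + 642.17 + 458.88 = 2032.11, so n·x̄ = 2032.11.
σ₀² = 316.56² = 100210.2336, σ² = 274.63² = 75421.6369; σ² + n·σ₀² = 75421.6369 + 8·100210.2336 = 877103.5057.
Posterior mean = (μ₀/σ₀² + n·x̄/σ²)/(1/σ₀² + n/σ²) = (σ²·μ₀ + σ₀²·n·x̄)/(σ² + n·σ₀²) = (75421.6369·266.01 + 100210.2336·2032.11)/877103.5057 = 223701127.432665/877103.5057 = 255.0453.

255.0453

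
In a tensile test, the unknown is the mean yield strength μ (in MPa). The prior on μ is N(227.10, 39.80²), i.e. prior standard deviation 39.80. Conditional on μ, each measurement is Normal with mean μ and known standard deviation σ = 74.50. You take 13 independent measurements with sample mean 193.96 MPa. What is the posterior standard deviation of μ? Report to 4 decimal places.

18.3385

For Normal data with known variance σ², a Normal(μ₀, σ₀²) prior on μ is conjugate. Posterior precision = 1/σ₀² + n/σ²; posterior mean is the precision-weighted average of μ₀ and x̄.
σ₀² = 39.80² = 1584.04, σ² = 74.50² = 5550.25; σ² + n·σ₀² = 5550.25 + 13·1584.04 = 26142.77.
Posterior precision = 1/σ₀² + n/σ² = 1/1584.04 + 13/5550.25 = (σ² + n·σ₀²)/(σ₀²σ²) = 26142.77/(1584.04·5550.25); posterior variance σₙ² = σ₀²σ²/(σ² + n·σ₀²) = 1584.04·5550.25/26142.77 = 336.300171.
Posterior SD = √σₙ² = √(1584.04·5550.25/26142.77) = 18.3385.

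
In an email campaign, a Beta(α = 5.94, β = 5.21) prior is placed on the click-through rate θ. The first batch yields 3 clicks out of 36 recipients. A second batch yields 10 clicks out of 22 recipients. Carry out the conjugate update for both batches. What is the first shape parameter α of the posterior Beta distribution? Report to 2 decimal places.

18.94

The Beta prior is conjugate to a Binomial/Bernoulli likelihood; the update adds successes to α and failures to β.
After batch 1: Beta(5.94+3, 5.21+33) = Beta(8.94, 38.21).
After batch 2: Beta(8.94+10, 38.21+12) = Beta(18.94, 50.21).
Posterior α = 18.94.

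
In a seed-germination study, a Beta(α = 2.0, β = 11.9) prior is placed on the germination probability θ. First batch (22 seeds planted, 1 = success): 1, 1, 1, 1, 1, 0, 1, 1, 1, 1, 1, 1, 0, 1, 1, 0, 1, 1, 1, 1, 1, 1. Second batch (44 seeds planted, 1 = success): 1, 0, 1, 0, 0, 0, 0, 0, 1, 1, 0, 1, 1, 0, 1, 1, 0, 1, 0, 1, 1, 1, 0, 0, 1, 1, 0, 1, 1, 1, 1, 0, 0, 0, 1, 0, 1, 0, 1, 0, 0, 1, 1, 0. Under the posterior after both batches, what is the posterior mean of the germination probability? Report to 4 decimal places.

The Beta prior is conjugate to a Binomial/Bernoulli likelihood; the update adds successes to α and failures to β.
After batch 1: Beta(2.0+19, 11.9+3) = Beta(21.0, 14.9).
After batch 2: Beta(21.0+23, 14.9+21) = Beta(44.0, 35.9).
Posterior mean = α/(α+β) = 44.0/79.9 = 0.5507.

0.5507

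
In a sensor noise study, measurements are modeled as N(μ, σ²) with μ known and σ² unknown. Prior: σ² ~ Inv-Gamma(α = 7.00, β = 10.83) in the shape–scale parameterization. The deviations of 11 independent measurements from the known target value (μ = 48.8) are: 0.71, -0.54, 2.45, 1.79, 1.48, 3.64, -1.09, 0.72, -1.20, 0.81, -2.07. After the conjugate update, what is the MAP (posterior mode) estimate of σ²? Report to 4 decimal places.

2.0441

With known mean μ and an Inverse-Gamma(α, β) prior on σ², the Normal likelihood is conjugate: posterior is Inv-Gamma(α + n/2, β + Σ(xᵢ−μ)²/2).
Σ(xᵢ−μ)² = (0.71)² + (-0.54)² + (2.45)² + (1.79)² + (1.48)² + (3.64)² + (-1.09)² + (0.72)² + (-1.20)² + (0.81)² + (-2.07)² = 33.5298.
Posterior: Inv-Gamma(7.00 + 11/2, 10.83 + 33.5298/2) = Inv-Gamma(12.50, 27.59490).
Mode = β/(α+1) = 27.59490/13.50 = 2.0441.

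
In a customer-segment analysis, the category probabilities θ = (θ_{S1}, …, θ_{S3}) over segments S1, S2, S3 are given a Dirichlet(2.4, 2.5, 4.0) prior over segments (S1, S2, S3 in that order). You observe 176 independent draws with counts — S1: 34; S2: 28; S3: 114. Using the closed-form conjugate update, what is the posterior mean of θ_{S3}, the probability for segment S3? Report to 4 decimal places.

The Dirichlet prior is conjugate to the Multinomial likelihood: each posterior αⱼ = prior αⱼ + observed count nⱼ.
Posterior concentration: (36.4, 30.5, 118.0), total = 184.9.
E[θ_{S3}|data] = α_{S3}/Σα = 118.0/184.9 = 0.6382.

0.6382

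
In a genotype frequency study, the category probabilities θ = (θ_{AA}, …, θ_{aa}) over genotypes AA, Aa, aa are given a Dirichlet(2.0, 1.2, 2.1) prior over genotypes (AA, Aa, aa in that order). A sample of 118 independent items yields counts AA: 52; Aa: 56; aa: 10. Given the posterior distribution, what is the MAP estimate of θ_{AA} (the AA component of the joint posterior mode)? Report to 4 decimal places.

0.4406

The Dirichlet prior is conjugate to the Multinomial likelihood: each posterior αⱼ = prior αⱼ + observed count nⱼ.
Posterior concentration: (54.0, 57.2, 12.1), total = 123.3.
Joint mode component: (α_{AA}−1)/(Σα−K) = 53.0/120.3 = 0.4406.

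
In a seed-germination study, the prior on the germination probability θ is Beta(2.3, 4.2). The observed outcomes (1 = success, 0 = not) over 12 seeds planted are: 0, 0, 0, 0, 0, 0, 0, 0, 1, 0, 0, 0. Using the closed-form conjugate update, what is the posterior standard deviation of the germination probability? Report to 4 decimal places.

0.0867

The Beta prior is conjugate to a Binomial/Bernoulli likelihood; the update adds successes to α and failures to β.
Posterior: Beta(α+k, β+n−k) = Beta(2.3+1, 4.2+11) = Beta(3.3, 15.2).
Var = αβ/((α+β)²(α+β+1)) = 3.3·15.2/(18.5²·19.5) = 0.00751587; SD = √0.00751587 = 0.0867.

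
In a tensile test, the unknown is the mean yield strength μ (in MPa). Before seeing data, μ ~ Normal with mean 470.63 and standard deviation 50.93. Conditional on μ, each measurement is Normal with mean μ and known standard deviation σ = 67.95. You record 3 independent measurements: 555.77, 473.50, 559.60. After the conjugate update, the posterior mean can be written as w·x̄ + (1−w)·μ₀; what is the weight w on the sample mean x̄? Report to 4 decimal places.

0.6276

For Normal data with known variance σ², a Normal(μ₀, σ₀²) prior on μ is conjugate. Posterior precision = 1/σ₀² + n/σ²; posterior mean is the precision-weighted average of μ₀ and x̄.
σ₀² = 50.93² = 2593.8649, σ² = 67.95² = 4617.2025. Prior precision 1/σ₀² = 1/2593.8649; data precision n/σ² = 3/4617.2025.
w = (n/σ²)/(1/σ₀² + n/σ²) = n·σ₀²/(σ² + n·σ₀²) = 3·2593.8649/(4617.2025 + 3·2593.8649) = 7781.5947/12398.7972 = 0.6276.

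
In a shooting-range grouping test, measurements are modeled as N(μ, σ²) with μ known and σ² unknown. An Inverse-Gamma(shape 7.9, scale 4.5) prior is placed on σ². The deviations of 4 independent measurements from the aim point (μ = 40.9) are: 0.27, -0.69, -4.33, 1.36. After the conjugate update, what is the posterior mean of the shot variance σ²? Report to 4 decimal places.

1.6937

With known mean μ and an Inverse-Gamma(α, β) prior on σ², the Normal likelihood is conjugate: posterior is Inv-Gamma(α + n/2, β + Σ(xᵢ−μ)²/2).
Σ(xᵢ−μ)² = (0.27)² + (-0.69)² + (-4.33)² + (1.36)² = 21.1475.
Posterior: Inv-Gamma(7.9 + 4/2, 4.5 + 21.1475/2) = Inv-Gamma(9.90, 15.07375).
E[σ²|data] = β/(α−1) = 15.07375/8.90 = 1.6937.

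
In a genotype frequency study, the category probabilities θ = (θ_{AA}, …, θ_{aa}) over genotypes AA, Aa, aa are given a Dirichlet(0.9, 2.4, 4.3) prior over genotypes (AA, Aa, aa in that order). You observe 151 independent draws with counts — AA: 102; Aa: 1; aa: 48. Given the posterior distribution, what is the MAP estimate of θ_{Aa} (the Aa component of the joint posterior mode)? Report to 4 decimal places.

0.0154

The Dirichlet prior is conjugate to the Multinomial likelihood: each posterior αⱼ = prior αⱼ + observed count nⱼ.
Posterior concentration: (102.9, 3.4, 52.3), total = 158.6.
Joint mode component: (α_{Aa}−1)/(Σα−K) = 2.4/155.6 = 0.0154.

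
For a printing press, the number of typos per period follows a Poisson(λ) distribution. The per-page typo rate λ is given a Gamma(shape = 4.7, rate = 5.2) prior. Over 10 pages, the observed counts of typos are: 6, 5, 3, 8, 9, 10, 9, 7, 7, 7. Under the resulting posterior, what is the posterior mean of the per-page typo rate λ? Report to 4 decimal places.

With a Gamma(shape α, rate β) prior, the Poisson likelihood is conjugate: the posterior is Gamma(α + ΣXᵢ, β + n).
Sum of counts S = 71 over n = 10 pages.
Posterior: Gamma(α+S, β+n) = Gamma(4.7+71, 5.2+10) = Gamma(75.7, 15.2).
Posterior mean = α/β = 75.7/15.2 = 4.9803.

4.9803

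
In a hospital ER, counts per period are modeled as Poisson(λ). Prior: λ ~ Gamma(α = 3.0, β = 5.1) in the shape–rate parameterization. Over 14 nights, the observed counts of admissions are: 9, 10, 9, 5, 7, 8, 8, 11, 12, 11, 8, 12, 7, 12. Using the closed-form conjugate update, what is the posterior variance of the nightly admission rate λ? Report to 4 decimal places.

0.3618

With a Gamma(shape α, rate β) prior, the Poisson likelihood is conjugate: the posterior is Gamma(α + ΣXᵢ, β + n).
Sum of counts S = 129 over n = 14 nights.
Posterior: Gamma(α+S, β+n) = Gamma(3.0+129, 5.1+14) = Gamma(132.0, 19.1).
Var = α/β² = 132.0/19.1² = 0.3618.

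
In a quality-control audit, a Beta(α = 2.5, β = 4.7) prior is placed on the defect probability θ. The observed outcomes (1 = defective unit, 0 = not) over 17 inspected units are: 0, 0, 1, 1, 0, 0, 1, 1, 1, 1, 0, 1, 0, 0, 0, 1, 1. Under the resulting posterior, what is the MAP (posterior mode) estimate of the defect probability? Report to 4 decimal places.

The Beta prior is conjugate to a Binomial/Bernoulli likelihood; the update adds successes to α and failures to β.
Posterior: Beta(α+k, β+n−k) = Beta(2.5+9, 4.7+8) = Beta(11.5, 12.7).
Mode of Beta(a,b) for a,b>1 is (a−1)/(a+b−2) = 10.5/22.2 = 0.4730.

0.4730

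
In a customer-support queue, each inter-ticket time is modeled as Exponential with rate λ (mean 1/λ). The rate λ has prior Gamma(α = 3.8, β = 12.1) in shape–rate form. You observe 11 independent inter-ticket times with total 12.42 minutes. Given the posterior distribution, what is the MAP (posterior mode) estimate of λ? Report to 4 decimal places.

0.5628

With a Gamma(shape α, rate β) prior on the exponential rate λ, the posterior after n observations with total T = Σxᵢ is Gamma(α+n, β+T).
Posterior: Gamma(3.8+11, 12.1+12.42) = Gamma(14.8, 24.52).
Mode = (α−1)/β = 0.5628.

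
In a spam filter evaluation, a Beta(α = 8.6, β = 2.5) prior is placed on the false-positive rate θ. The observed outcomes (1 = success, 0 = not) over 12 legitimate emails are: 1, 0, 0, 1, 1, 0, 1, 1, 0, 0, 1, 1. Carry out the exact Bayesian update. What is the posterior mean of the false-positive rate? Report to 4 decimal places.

0.6753

The Beta prior is conjugate to a Binomial/Bernoulli likelihood; the update adds successes to α and failures to β.
Posterior: Beta(α+k, β+n−k) = Beta(8.6+7, 2.5+5) = Beta(15.6, 7.5).
Posterior mean = α/(α+β) = 15.6/23.1 = 0.6753.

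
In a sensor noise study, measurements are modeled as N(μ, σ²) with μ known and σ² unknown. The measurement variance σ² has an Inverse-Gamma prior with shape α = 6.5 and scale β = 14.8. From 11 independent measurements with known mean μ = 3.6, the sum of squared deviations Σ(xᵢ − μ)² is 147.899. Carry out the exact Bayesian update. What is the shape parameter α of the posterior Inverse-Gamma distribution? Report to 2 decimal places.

With known mean μ and an Inverse-Gamma(α, β) prior on σ², the Normal likelihood is conjugate: posterior is Inv-Gamma(α + n/2, β + Σ(xᵢ−μ)²/2).
Posterior: Inv-Gamma(6.5 + 11/2, 14.8 + 147.899/2) = Inv-Gamma(12.00, 88.7495).
Posterior α = 12.00.

12.00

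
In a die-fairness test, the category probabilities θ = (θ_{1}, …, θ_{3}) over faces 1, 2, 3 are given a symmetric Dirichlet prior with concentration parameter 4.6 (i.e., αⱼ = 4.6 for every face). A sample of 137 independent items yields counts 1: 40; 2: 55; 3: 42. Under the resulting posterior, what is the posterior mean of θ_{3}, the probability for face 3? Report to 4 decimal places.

0.3090

The Dirichlet prior is conjugate to the Multinomial likelihood: each posterior αⱼ = prior αⱼ + observed count nⱼ.
Posterior concentration: (44.6, 59.6, 46.6), total = 150.8.
E[θ_{3}|data] = α_{3}/Σα = 46.6/150.8 = 0.3090.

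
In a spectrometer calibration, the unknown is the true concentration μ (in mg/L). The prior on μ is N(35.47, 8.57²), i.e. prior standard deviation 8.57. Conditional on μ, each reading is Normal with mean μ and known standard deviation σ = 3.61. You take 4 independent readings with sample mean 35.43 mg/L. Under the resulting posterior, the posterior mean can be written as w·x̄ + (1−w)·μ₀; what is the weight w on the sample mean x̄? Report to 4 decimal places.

0.9575

For Normal data with known variance σ², a Normal(μ₀, σ₀²) prior on μ is conjugate. Posterior precision = 1/σ₀² + n/σ²; posterior mean is the precision-weighted average of μ₀ and x̄.
σ₀² = 8.57² = 73.4449, σ² = 3.61² = 13.0321. Prior precision 1/σ₀² = 1/73.4449; data precision n/σ² = 4/13.0321.
w = (n/σ²)/(1/σ₀² + n/σ²) = n·σ₀²/(σ² + n·σ₀²) = 4·73.4449/(13.0321 + 4·73.4449) = 293.7796/306.8117 = 0.9575.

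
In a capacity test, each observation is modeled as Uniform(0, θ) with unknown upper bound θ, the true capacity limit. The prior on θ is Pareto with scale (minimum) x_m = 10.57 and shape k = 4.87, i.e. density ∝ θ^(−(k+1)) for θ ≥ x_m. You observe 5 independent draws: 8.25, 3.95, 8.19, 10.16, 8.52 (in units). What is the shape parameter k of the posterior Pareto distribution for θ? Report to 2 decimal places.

A Pareto(scale x_m, shape k) prior on the upper bound θ of Uniform(0, θ) is conjugate: posterior is Pareto(max(x_m, max xᵢ), k + n).
Sample maximum = 10.16; prior scale x_m = 10.57 → posterior scale = max = 10.57.
Posterior shape = 4.87 + 5 = 9.87.
Posterior shape k = 9.87.

9.87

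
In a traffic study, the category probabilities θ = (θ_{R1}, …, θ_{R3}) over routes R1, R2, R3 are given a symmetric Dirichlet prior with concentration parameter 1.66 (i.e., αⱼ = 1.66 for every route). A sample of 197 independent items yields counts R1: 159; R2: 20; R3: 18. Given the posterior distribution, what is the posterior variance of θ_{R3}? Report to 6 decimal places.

0.000433

The Dirichlet prior is conjugate to the Multinomial likelihood: each posterior αⱼ = prior αⱼ + observed count nⱼ.
Posterior concentration: (160.66, 21.66, 19.66), total = 201.98.
Var[θ_j] = α_j(Σα−α_j)/((Σα)²(Σα+1)) = 19.66·182.32/(201.98²·202.98) = 0.000433.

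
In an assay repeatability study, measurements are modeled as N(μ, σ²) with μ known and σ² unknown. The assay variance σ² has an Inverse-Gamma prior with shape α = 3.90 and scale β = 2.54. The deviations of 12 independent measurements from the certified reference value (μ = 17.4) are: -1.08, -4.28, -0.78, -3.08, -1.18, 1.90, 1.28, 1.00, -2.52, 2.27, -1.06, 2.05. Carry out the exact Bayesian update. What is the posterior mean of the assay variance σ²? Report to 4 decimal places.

3.3219

With known mean μ and an Inverse-Gamma(α, β) prior on σ², the Normal likelihood is conjugate: posterior is Inv-Gamma(α + n/2, β + Σ(xᵢ−μ)²/2).
Σ(xᵢ−μ)² = (-1.08)² + (-4.28)² + (-0.78)² + (-3.08)² + (-1.18)² + (1.90)² + (1.28)² + (1.00)² + (-2.52)² + (2.27)² + (-1.06)² + (2.05)² = 54.0498.
Posterior: Inv-Gamma(3.90 + 12/2, 2.54 + 54.0498/2) = Inv-Gamma(9.90, 29.56490).
E[σ²|data] = β/(α−1) = 29.56490/8.90 = 3.3219.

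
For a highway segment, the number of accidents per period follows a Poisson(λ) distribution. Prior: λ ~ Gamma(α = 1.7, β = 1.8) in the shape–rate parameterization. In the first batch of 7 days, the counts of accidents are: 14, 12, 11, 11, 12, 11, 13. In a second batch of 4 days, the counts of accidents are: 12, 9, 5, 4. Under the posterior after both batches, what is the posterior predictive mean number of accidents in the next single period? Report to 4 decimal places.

9.0391

With a Gamma(shape α, rate β) prior, the Poisson likelihood is conjugate: the posterior is Gamma(α + ΣXᵢ, β + n).
Batch 1: sum of counts S = 84 over n = 7 days.
After batch 1: Gamma(α+S, β+n) = Gamma(1.7+84, 1.8+7) = Gamma(85.7, 8.8).
Batch 2: sum of counts S = 30 over n = 4 days.
After batch 2: Gamma(α+S, β+n) = Gamma(85.7+30, 8.8+4) = Gamma(115.7, 12.8).
The predictive distribution for one future period is NegBinom with mean α/β = 9.0391.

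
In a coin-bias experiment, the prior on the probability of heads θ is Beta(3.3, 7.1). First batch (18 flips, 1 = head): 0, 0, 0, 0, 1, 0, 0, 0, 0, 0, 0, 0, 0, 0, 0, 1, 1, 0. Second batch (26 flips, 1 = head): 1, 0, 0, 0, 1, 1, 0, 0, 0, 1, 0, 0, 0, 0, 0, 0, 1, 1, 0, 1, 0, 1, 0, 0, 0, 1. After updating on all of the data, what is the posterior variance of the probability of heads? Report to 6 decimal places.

The Beta prior is conjugate to a Binomial/Bernoulli likelihood; the update adds successes to α and failures to β.
After batch 1: Beta(3.3+3, 7.1+15) = Beta(6.3, 22.1).
After batch 2: Beta(6.3+9, 22.1+17) = Beta(15.3, 39.1).
Var = αβ/((α+β)²(α+β+1)) = 15.3·39.1/(54.4²·55.4) = 0.003649.

0.003649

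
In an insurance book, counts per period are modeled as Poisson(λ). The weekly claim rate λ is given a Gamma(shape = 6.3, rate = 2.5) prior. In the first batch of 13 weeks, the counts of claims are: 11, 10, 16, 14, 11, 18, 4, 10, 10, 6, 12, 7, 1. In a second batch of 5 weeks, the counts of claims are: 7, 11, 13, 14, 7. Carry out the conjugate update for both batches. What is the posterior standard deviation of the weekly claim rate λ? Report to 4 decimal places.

With a Gamma(shape α, rate β) prior, the Poisson likelihood is conjugate: the posterior is Gamma(α + ΣXᵢ, β + n).
Batch 1: sum of counts S = 130 over n = 13 weeks.
After batch 1: Gamma(α+S, β+n) = Gamma(6.3+130, 2.5+13) = Gamma(136.3, 15.5).
Batch 2: sum of counts S = 52 over n = 5 weeks.
After batch 2: Gamma(α+S, β+n) = Gamma(136.3+52, 15.5+5) = Gamma(188.3, 20.5).
SD = √α/β = √188.3/20.5 = 0.6694.

0.6694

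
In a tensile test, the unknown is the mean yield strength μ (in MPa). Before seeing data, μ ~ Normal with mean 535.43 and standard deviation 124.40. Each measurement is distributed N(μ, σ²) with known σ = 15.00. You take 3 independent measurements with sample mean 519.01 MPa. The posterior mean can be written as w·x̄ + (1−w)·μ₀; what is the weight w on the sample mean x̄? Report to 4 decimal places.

For Normal data with known variance σ², a Normal(μ₀, σ₀²) prior on μ is conjugate. Posterior precision = 1/σ₀² + n/σ²; posterior mean is the precision-weighted average of μ₀ and x̄.
σ₀² = 124.40² = 15475.36, σ² = 15.00² = 225. Prior precision 1/σ₀² = 1/15475.36; data precision n/σ² = 3/225.
w = (n/σ²)/(1/σ₀² + n/σ²) = n·σ₀²/(σ² + n·σ₀²) = 3·15475.36/(225 + 3·15475.36) = 46426.08/46651.08 = 0.9952.

0.9952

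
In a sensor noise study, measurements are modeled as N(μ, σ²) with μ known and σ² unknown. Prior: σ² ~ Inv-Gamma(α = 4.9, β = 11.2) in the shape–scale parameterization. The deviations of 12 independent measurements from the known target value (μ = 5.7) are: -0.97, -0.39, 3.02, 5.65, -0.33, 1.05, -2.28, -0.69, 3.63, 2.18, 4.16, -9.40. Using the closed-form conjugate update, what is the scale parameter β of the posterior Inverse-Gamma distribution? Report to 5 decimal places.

With known mean μ and an Inverse-Gamma(α, β) prior on σ², the Normal likelihood is conjugate: posterior is Inv-Gamma(α + n/2, β + Σ(xᵢ−μ)²/2).
Σ(xᵢ−μ)² = (-0.97)² + (-0.39)² + (3.02)² + (5.65)² + (-0.33)² + (1.05)² + (-2.28)² + (-0.69)² + (3.63)² + (2.18)² + (4.16)² + (-9.40)² = 172.6167.
Posterior: Inv-Gamma(4.9 + 12/2, 11.2 + 172.6167/2) = Inv-Gamma(10.90, 97.50835).
Posterior β = 97.50835.

97.50835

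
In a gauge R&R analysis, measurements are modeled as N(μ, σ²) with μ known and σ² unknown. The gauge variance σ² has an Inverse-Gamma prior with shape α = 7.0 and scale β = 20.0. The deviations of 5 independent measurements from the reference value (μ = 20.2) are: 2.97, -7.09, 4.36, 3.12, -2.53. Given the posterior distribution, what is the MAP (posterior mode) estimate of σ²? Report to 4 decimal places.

With known mean μ and an Inverse-Gamma(α, β) prior on σ², the Normal likelihood is conjugate: posterior is Inv-Gamma(α + n/2, β + Σ(xᵢ−μ)²/2).
Σ(xᵢ−μ)² = (2.97)² + (-7.09)² + (4.36)² + (3.12)² + (-2.53)² = 94.2339.
Posterior: Inv-Gamma(7.0 + 5/2, 20.0 + 94.2339/2) = Inv-Gamma(9.50, 67.11695).
Mode = β/(α+1) = 67.11695/10.50 = 6.3921.

6.3921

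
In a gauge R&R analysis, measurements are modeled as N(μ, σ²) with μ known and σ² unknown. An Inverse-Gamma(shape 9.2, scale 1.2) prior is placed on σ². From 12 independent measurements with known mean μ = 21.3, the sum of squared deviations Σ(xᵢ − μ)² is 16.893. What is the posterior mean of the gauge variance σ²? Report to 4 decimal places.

0.6793

With known mean μ and an Inverse-Gamma(α, β) prior on σ², the Normal likelihood is conjugate: posterior is Inv-Gamma(α + n/2, β + Σ(xᵢ−μ)²/2).
Posterior: Inv-Gamma(9.2 + 12/2, 1.2 + 16.893/2) = Inv-Gamma(15.20, 9.6465).
E[σ²|data] = β/(α−1) = 9.6465/14.20 = 0.6793.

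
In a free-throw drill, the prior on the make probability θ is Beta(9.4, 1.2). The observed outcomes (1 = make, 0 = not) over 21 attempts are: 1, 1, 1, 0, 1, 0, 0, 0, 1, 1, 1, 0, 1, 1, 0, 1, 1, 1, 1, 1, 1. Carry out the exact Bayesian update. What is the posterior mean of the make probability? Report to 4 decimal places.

The Beta prior is conjugate to a Binomial/Bernoulli likelihood; the update adds successes to α and failures to β.
Posterior: Beta(α+k, β+n−k) = Beta(9.4+15, 1.2+6) = Beta(24.4, 7.2).
Posterior mean = α/(α+β) = 24.4/31.6 = 0.7722.

0.7722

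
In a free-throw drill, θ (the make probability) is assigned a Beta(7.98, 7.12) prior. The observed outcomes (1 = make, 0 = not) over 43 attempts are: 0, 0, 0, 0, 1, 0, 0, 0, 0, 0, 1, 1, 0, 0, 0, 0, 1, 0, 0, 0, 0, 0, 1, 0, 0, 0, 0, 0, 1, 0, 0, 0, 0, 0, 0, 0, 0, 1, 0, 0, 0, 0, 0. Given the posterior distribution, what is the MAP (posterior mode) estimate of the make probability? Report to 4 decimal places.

0.2492

The Beta prior is conjugate to a Binomial/Bernoulli likelihood; the update adds successes to α and failures to β.
Posterior: Beta(α+k, β+n−k) = Beta(7.98+7, 7.12+36) = Beta(14.98, 43.12).
Mode of Beta(a,b) for a,b>1 is (a−1)/(a+b−2) = 13.98/56.10 = 0.2492.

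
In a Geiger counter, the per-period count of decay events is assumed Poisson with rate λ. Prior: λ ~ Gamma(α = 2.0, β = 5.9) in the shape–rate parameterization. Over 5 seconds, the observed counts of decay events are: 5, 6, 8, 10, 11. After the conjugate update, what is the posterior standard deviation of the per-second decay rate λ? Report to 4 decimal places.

With a Gamma(shape α, rate β) prior, the Poisson likelihood is conjugate: the posterior is Gamma(α + ΣXᵢ, β + n).
Sum of counts S = 40 over n = 5 seconds.
Posterior: Gamma(α+S, β+n) = Gamma(2.0+40, 5.9+5) = Gamma(42.0, 10.9).
SD = √α/β = √42.0/10.9 = 0.5946.

0.5946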